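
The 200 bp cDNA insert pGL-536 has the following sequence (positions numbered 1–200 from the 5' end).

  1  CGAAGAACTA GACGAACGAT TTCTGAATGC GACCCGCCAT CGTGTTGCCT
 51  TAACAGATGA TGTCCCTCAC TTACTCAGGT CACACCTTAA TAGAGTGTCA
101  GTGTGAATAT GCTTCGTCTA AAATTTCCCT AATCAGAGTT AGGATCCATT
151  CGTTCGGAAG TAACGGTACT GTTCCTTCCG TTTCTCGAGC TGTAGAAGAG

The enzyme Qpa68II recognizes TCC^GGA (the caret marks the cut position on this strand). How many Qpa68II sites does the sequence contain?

No occurrence of TCCGGA is present in the sequence.
Qpa68II does not cut: 0 sites.

0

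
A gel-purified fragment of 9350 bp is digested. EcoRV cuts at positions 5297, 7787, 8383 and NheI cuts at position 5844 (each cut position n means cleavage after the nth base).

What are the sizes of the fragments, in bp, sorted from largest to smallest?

5297, 1943, 967, 596, 547 bp

Combined cut positions (sorted): 5297, 5844, 7787, 8383.
Linear molecule, 4 cuts → 5 fragments:
  5297 − 0 = 5297 bp
  5844 − 5297 = 547 bp
  7787 − 5844 = 1943 bp
  8383 − 7787 = 596 bp
  9350 − 8383 = 967 bp
Sorted largest to smallest: 5297, 1943, 967, 596, 547 bp.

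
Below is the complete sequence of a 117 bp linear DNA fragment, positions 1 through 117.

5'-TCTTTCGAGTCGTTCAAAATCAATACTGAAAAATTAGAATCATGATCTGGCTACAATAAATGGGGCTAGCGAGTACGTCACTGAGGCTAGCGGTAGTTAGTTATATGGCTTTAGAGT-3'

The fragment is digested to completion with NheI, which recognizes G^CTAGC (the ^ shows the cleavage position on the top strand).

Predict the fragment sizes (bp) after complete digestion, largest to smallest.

65, 31, 21 bp

NheI sites (GCTAGC) start at positions 65, 86.
NheI cuts after the first base of each site, so after positions 65, 86.
Linear molecule, 2 cuts → 3 fragments:
  1–65 → 65 bp
  66–86 → 21 bp
  87–117 → 31 bp
Sorted largest to smallest: 65, 31, 21 bp.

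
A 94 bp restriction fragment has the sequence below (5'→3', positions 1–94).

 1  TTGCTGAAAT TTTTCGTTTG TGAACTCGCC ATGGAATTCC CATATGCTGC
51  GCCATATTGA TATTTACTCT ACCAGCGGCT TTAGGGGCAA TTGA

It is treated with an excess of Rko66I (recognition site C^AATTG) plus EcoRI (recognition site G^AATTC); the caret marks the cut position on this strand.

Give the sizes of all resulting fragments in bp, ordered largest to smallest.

The Rko66I site (CAATTG) starts at position 88.
Rko66I cuts after the first base of each site, so after position 88.
The EcoRI site (GAATTC) starts at position 34.
EcoRI cuts after the first base of each site, so after position 34.
Combined cut positions: 34, 88.
Linear molecule, 2 cuts → 3 fragments:
  1–34 → 34 bp
  35–88 → 54 bp
  89–94 → 6 bp
Sorted largest to smallest: 54, 34, 6 bp.

54, 34, 6 bp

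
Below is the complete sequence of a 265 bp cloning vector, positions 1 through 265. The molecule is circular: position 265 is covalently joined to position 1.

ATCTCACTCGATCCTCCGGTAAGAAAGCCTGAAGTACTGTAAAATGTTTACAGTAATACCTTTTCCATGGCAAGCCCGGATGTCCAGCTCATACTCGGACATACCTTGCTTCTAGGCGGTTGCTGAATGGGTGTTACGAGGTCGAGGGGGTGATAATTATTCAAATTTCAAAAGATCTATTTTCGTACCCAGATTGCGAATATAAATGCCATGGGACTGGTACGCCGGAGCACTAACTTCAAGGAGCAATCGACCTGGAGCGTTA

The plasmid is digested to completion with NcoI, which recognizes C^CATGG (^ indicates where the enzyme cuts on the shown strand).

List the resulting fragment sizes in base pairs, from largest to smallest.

NcoI sites (CCATGG) start at positions 65, 209.
NcoI cuts after the first base of each site, so after positions 65, 209.
Circular molecule, 2 cuts → 2 fragments:
  66–209 → 144 bp
  210–265 then 1–65 → 56 + 65 = 121 bp
Sorted largest to smallest: 144, 121 bp.

144, 121 bp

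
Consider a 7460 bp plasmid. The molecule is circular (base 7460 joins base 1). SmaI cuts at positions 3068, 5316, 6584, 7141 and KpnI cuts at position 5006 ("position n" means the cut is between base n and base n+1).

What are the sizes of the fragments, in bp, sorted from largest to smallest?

3387, 1938, 1268, 557, 310 bp

Combined cut positions (sorted): 3068, 5006, 5316, 6584, 7141.
Circular molecule, 5 cuts → 5 fragments:
  5006 − 3068 = 1938 bp
  5316 − 5006 = 310 bp
  6584 − 5316 = 1268 bp
  7141 − 6584 = 557 bp
  wrap: 7460 − 7141 + 3068 = 3387 bp
Sorted largest to smallest: 3387, 1938, 1268, 557, 310 bp.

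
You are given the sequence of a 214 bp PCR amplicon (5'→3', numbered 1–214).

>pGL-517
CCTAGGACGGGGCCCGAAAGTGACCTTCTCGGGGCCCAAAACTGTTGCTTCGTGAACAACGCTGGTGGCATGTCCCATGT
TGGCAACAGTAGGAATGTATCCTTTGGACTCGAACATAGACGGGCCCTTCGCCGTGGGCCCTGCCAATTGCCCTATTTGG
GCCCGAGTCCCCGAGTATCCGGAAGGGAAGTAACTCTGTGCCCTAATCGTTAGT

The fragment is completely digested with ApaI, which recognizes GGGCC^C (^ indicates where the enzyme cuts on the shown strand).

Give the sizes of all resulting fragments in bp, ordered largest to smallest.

90, 51, 23, 22, 14, 14 bp

ApaI sites (GGGCCC) start at positions 10, 32, 122, 136, 159.
ApaI cuts after base 5 of each site (before the last base), so after positions 14, 36, 126, 140, 163.
Linear molecule, 5 cuts → 6 fragments:
  1–14 → 14 bp
  15–36 → 22 bp
  37–126 → 90 bp
  127–140 → 14 bp
  141–163 → 23 bp
  164–214 → 51 bp
Sorted largest to smallest: 90, 51, 23, 22, 14, 14 bp.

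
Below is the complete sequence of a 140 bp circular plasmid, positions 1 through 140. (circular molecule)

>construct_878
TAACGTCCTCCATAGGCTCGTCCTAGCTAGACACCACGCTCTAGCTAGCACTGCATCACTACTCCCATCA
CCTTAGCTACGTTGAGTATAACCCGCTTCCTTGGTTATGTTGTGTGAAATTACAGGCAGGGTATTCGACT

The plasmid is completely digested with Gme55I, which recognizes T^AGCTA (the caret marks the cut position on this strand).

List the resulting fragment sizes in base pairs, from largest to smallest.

90, 32, 18 bp

Gme55I sites (TAGCTA) start at positions 24, 42, 74.
Gme55I cuts after the first base of each site, so after positions 24, 42, 74.
Circular molecule, 3 cuts → 3 fragments:
  25–42 → 18 bp
  43–74 → 32 bp
  75–140 then 1–24 → 66 + 24 = 90 bp
Sorted largest to smallest: 90, 32, 18 bp.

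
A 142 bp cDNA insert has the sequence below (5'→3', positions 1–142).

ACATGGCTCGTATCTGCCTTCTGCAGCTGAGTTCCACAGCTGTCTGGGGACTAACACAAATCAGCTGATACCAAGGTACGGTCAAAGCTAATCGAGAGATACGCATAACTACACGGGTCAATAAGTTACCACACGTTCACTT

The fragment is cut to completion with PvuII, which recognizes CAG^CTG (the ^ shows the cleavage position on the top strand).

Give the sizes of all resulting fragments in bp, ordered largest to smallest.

PvuII sites (CAGCTG) start at positions 24, 37, 62.
PvuII cuts after base 3 of each site, so after positions 26, 39, 64.
Linear molecule, 3 cuts → 4 fragments:
  1–26 → 26 bp
  27–39 → 13 bp
  40–64 → 25 bp
  65–142 → 78 bp
Sorted largest to smallest: 78, 26, 25, 13 bp.

78, 26, 25, 13 bp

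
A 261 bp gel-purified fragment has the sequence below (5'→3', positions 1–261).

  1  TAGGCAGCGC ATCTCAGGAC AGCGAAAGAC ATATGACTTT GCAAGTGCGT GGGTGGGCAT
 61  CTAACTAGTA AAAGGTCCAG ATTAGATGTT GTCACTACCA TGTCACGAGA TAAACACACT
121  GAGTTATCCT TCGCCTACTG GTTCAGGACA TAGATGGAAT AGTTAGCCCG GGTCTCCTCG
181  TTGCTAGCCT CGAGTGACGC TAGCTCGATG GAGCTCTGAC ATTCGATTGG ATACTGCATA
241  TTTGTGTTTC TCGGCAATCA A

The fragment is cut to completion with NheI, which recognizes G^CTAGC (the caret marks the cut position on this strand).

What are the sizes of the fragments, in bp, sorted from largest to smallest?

183, 62, 16 bp

NheI sites (GCTAGC) start at positions 183, 199.
NheI cuts after the first base of each site, so after positions 183, 199.
Linear molecule, 2 cuts → 3 fragments:
  1–183 → 183 bp
  184–199 → 16 bp
  200–261 → 62 bp
Sorted largest to smallest: 183, 62, 16 bp.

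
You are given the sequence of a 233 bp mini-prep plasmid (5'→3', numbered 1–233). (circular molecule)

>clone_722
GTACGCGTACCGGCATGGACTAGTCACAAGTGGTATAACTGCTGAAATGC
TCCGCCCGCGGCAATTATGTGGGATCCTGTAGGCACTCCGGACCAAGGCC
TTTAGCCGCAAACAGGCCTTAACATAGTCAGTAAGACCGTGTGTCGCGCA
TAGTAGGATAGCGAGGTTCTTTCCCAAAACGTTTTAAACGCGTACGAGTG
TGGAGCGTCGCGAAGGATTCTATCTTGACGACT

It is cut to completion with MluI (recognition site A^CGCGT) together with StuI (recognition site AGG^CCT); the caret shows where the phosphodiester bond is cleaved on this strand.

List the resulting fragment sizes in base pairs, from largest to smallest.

95, 72, 48, 18 bp

MluI sites (ACGCGT) start at positions 3, 188.
MluI cuts after the first base of each site, so after positions 3, 188.
StuI sites (AGGCCT) start at positions 96, 114.
StuI cuts after base 3 of each site, so after positions 98, 116.
Combined cut positions: 3, 98, 116, 188.
Circular molecule, 4 cuts → 4 fragments:
  4–98 → 95 bp
  99–116 → 18 bp
  117–188 → 72 bp
  189–233 then 1–3 → 45 + 3 = 48 bp
Sorted largest to smallest: 95, 72, 48, 18 bp.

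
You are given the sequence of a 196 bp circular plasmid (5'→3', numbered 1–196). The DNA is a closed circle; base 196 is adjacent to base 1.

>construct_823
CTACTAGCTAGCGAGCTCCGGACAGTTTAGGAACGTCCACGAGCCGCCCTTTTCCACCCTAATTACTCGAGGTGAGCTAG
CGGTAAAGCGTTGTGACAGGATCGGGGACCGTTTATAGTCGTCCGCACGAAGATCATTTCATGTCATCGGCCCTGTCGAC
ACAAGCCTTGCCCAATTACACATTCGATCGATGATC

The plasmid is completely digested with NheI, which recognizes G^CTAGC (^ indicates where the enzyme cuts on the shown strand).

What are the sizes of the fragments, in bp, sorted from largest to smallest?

127, 69 bp

NheI sites (GCTAGC) start at positions 7, 76.
NheI cuts after the first base of each site, so after positions 7, 76.
Circular molecule, 2 cuts → 2 fragments:
  8–76 → 69 bp
  77–196 then 1–7 → 120 + 7 = 127 bp
Sorted largest to smallest: 127, 69 bp.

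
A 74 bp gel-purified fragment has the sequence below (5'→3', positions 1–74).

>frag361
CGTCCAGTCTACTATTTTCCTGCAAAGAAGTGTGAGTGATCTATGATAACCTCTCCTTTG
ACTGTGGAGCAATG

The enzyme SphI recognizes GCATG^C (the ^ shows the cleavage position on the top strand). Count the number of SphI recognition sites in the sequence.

No occurrence of GCATGC is present in the sequence.
SphI does not cut: 0 sites.

0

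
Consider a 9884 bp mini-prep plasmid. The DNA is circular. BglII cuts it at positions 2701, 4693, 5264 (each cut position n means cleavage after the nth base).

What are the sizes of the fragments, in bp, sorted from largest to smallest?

Circular molecule, 3 cuts → 3 fragments:
  4693 − 2701 = 1992 bp
  5264 − 4693 = 571 bp
  wrap: 9884 − 5264 + 2701 = 7321 bp
Sorted largest to smallest: 7321, 1992, 571 bp.

7321, 1992, 571 bp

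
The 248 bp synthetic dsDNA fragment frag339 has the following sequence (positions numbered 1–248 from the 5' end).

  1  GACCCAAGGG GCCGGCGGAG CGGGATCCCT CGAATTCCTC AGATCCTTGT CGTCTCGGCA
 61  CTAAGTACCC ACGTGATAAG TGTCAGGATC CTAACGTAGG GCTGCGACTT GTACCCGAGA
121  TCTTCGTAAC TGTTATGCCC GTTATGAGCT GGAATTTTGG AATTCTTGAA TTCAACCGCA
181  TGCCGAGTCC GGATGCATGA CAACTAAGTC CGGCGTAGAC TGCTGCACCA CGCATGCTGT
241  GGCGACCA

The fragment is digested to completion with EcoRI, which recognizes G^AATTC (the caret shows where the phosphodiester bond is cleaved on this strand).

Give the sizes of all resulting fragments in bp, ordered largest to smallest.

EcoRI sites (GAATTC) start at positions 32, 160, 168.
EcoRI cuts after the first base of each site, so after positions 32, 160, 168.
Linear molecule, 3 cuts → 4 fragments:
  1–32 → 32 bp
  33–160 → 128 bp
  161–168 → 8 bp
  169–248 → 80 bp
Sorted largest to smallest: 128, 80, 32, 8 bp.

128, 80, 32, 8 bp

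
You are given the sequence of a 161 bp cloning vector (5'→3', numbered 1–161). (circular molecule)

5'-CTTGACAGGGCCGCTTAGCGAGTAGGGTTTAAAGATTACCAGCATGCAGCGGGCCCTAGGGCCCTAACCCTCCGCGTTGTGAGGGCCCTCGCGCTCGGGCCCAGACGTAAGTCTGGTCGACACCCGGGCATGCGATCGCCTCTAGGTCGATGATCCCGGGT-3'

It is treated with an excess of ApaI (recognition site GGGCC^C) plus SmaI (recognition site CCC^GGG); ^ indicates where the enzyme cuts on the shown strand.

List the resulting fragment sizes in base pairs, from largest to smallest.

ApaI sites (GGGCCC) start at positions 51, 59, 83, 97.
ApaI cuts after base 5 of each site (before the last base), so after positions 55, 63, 87, 101.
SmaI sites (CCCGGG) start at positions 123, 155.
SmaI cuts after base 3 of each site, so after positions 125, 157.
Combined cut positions: 55, 63, 87, 101, 125, 157.
Circular molecule, 6 cuts → 6 fragments:
  56–63 → 8 bp
  64–87 → 24 bp
  88–101 → 14 bp
  102–125 → 24 bp
  126–157 → 32 bp
  158–161 then 1–55 → 4 + 55 = 59 bp
Sorted largest to smallest: 59, 32, 24, 24, 14, 8 bp.

59, 32, 24, 24, 14, 8 bp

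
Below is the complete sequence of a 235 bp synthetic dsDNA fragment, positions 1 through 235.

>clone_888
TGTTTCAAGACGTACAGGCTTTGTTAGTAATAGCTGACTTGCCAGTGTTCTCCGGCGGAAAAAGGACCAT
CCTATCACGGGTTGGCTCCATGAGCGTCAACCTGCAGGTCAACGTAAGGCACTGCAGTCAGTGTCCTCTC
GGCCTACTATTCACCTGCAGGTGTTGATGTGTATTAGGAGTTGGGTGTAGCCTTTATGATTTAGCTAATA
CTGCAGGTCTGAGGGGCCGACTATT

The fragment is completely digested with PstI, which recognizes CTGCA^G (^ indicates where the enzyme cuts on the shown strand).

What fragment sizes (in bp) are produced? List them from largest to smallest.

PstI sites (CTGCAG) start at positions 102, 122, 155, 211.
PstI cuts after base 5 of each site (before the last base), so after positions 106, 126, 159, 215.
Linear molecule, 4 cuts → 5 fragments:
  1–106 → 106 bp
  107–126 → 20 bp
  127–159 → 33 bp
  160–215 → 56 bp
  216–235 → 20 bp
Sorted largest to smallest: 106, 56, 33, 20, 20 bp.

106, 56, 33, 20, 20 bp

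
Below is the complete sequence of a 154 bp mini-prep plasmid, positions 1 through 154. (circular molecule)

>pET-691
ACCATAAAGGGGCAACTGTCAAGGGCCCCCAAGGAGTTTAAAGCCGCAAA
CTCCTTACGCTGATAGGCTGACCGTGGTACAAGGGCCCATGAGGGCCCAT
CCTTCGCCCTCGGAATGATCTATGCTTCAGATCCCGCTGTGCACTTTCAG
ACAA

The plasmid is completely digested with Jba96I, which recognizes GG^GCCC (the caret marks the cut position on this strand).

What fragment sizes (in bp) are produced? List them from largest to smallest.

84, 60, 10 bp

Jba96I sites (GGGCCC) start at positions 23, 83, 93.
Jba96I cuts after base 2 of each site, so after positions 24, 84, 94.
Circular molecule, 3 cuts → 3 fragments:
  25–84 → 60 bp
  85–94 → 10 bp
  95–154 then 1–24 → 60 + 24 = 84 bp
Sorted largest to smallest: 84, 60, 10 bp.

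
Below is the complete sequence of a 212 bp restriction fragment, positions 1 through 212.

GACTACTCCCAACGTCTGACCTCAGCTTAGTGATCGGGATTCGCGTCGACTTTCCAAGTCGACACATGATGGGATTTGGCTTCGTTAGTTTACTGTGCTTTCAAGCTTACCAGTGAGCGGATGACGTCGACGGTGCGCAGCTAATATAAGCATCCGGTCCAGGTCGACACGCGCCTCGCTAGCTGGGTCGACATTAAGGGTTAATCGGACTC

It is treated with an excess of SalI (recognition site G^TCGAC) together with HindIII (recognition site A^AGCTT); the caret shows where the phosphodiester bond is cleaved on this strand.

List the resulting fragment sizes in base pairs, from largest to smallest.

SalI sites (GTCGAC) start at positions 45, 58, 126, 163, 187.
SalI cuts after the first base of each site, so after positions 45, 58, 126, 163, 187.
The HindIII site (AAGCTT) starts at position 103.
HindIII cuts after the first base of each site, so after position 103.
Combined cut positions: 45, 58, 103, 126, 163, 187.
Linear molecule, 6 cuts → 7 fragments:
  1–45 → 45 bp
  46–58 → 13 bp
  59–103 → 45 bp
  104–126 → 23 bp
  127–163 → 37 bp
  164–187 → 24 bp
  188–212 → 25 bp
Sorted largest to smallest: 45, 45, 37, 25, 24, 23, 13 bp.

45, 45, 37, 25, 24, 23, 13 bp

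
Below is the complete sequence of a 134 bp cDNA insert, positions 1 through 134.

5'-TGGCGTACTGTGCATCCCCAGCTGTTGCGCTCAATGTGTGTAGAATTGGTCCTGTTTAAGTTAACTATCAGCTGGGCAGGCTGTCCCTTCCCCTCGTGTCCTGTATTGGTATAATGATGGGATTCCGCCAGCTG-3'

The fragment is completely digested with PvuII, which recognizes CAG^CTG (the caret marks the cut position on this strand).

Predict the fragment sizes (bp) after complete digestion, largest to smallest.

60, 50, 21, 3 bp

PvuII sites (CAGCTG) start at positions 19, 69, 129.
PvuII cuts after base 3 of each site, so after positions 21, 71, 131.
Linear molecule, 3 cuts → 4 fragments:
  1–21 → 21 bp
  22–71 → 50 bp
  72–131 → 60 bp
  132–134 → 3 bp
Sorted largest to smallest: 60, 50, 21, 3 bp.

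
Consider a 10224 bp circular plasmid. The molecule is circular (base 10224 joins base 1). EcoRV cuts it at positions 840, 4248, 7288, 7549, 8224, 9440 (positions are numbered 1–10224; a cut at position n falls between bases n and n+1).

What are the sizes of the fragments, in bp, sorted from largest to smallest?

3408, 3040, 1624, 1216, 675, 261 bp

Circular molecule, 6 cuts → 6 fragments:
  4248 − 840 = 3408 bp
  7288 − 4248 = 3040 bp
  7549 − 7288 = 261 bp
  8224 − 7549 = 675 bp
  9440 − 8224 = 1216 bp
  wrap: 10224 − 9440 + 840 = 1624 bp
Sorted largest to smallest: 3408, 3040, 1624, 1216, 675, 261 bp.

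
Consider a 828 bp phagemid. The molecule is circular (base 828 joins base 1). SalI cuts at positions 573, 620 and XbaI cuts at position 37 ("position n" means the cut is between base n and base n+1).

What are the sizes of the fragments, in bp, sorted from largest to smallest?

536, 245, 47 bp

Combined cut positions (sorted): 37, 573, 620.
Circular molecule, 3 cuts → 3 fragments:
  573 − 37 = 536 bp
  620 − 573 = 47 bp
  wrap: 828 − 620 + 37 = 245 bp
Sorted largest to smallest: 536, 245, 47 bp.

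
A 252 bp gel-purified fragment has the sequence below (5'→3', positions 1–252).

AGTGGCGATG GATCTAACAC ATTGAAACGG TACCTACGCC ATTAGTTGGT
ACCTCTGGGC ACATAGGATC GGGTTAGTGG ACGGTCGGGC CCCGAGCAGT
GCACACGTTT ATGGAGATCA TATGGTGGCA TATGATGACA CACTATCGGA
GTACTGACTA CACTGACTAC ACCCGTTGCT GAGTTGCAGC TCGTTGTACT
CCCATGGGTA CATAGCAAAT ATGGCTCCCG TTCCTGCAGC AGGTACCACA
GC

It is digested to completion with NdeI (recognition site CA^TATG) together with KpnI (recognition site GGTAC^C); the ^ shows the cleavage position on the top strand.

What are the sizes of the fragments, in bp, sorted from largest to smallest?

NdeI sites (CATATG) start at positions 119, 129.
NdeI cuts after base 2 of each site, so after positions 120, 130.
KpnI sites (GGTACC) start at positions 29, 48, 242.
KpnI cuts after base 5 of each site (before the last base), so after positions 33, 52, 246.
Combined cut positions: 33, 52, 120, 130, 246.
Linear molecule, 5 cuts → 6 fragments:
  1–33 → 33 bp
  34–52 → 19 bp
  53–120 → 68 bp
  121–130 → 10 bp
  131–246 → 116 bp
  247–252 → 6 bp
Sorted largest to smallest: 116, 68, 33, 19, 10, 6 bp.

116, 68, 33, 19, 10, 6 bp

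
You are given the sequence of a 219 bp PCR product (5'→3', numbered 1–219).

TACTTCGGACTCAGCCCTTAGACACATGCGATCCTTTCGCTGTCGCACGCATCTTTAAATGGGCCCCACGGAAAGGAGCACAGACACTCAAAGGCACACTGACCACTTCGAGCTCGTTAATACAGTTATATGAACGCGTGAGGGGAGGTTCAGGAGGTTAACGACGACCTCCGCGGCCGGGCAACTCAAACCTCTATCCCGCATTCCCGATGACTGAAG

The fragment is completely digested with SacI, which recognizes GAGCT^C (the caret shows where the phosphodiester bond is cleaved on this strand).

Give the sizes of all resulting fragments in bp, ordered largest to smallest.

114, 105 bp

The SacI site (GAGCTC) starts at position 110.
SacI cuts after base 5 of each site (before the last base), so after position 114.
Linear molecule, 1 cut → 2 fragments:
  1–114 → 114 bp
  115–219 → 105 bp
Sorted largest to smallest: 114, 105 bp.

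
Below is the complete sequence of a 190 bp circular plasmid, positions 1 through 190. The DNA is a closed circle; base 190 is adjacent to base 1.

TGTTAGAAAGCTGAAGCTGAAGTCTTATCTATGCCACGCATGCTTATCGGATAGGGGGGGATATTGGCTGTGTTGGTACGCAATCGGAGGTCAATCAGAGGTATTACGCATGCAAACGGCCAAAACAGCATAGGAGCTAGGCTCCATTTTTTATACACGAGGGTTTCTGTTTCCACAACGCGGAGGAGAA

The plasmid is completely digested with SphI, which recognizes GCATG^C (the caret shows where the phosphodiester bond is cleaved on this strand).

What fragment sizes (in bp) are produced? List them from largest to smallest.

SphI sites (GCATGC) start at positions 38, 108.
SphI cuts after base 5 of each site (before the last base), so after positions 42, 112.
Circular molecule, 2 cuts → 2 fragments:
  43–112 → 70 bp
  113–190 then 1–42 → 78 + 42 = 120 bp
Sorted largest to smallest: 120, 70 bp.

120, 70 bp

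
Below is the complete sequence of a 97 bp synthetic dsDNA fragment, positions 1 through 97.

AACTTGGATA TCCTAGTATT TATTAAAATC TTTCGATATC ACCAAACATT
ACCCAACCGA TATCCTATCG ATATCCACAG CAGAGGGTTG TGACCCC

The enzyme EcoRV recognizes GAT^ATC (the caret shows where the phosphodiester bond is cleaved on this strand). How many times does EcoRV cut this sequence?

4

GATATC occurs starting at positions 7, 35, 59, 70.
EcoRV cuts at 4 sites.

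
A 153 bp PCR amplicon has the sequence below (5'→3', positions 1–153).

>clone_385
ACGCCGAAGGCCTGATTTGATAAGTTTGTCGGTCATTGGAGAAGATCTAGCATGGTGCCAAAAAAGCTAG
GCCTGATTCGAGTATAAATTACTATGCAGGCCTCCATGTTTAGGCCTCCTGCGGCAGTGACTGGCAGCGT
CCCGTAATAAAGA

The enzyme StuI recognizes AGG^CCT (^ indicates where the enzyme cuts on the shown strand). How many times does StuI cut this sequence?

AGGCCT occurs starting at positions 8, 69, 98, 112.
StuI cuts at 4 sites.

4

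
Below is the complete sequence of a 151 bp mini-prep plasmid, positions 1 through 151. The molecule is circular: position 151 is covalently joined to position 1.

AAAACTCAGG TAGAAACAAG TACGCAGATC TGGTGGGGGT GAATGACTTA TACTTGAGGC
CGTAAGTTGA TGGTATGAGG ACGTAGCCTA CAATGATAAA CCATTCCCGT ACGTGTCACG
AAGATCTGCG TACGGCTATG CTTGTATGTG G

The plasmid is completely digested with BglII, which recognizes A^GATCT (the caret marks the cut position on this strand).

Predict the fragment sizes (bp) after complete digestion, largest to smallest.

96, 55 bp

BglII sites (AGATCT) start at positions 26, 122.
BglII cuts after the first base of each site, so after positions 26, 122.
Circular molecule, 2 cuts → 2 fragments:
  27–122 → 96 bp
  123–151 then 1–26 → 29 + 26 = 55 bp
Sorted largest to smallest: 96, 55 bp.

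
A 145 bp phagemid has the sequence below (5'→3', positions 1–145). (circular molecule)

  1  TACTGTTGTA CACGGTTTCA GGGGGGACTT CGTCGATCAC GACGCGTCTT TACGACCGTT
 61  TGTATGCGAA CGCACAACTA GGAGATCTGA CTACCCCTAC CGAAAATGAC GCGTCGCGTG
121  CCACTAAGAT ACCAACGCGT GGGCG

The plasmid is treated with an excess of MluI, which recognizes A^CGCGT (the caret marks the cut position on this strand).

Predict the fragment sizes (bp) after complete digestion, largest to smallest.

MluI sites (ACGCGT) start at positions 42, 109, 135.
MluI cuts after the first base of each site, so after positions 42, 109, 135.
Circular molecule, 3 cuts → 3 fragments:
  43–109 → 67 bp
  110–135 → 26 bp
  136–145 then 1–42 → 10 + 42 = 52 bp
Sorted largest to smallest: 67, 52, 26 bp.

67, 52, 26 bp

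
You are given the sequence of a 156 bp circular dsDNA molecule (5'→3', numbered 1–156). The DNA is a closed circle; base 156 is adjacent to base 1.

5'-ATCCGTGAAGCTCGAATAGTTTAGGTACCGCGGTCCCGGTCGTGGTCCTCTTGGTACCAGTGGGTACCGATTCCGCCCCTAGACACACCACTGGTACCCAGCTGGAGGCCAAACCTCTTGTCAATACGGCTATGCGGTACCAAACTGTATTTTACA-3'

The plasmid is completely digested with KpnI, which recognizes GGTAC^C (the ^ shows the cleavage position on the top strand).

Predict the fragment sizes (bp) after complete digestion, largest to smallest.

KpnI sites (GGTACC) start at positions 24, 53, 63, 93, 136.
KpnI cuts after base 5 of each site (before the last base), so after positions 28, 57, 67, 97, 140.
Circular molecule, 5 cuts → 5 fragments:
  29–57 → 29 bp
  58–67 → 10 bp
  68–97 → 30 bp
  98–140 → 43 bp
  141–156 then 1–28 → 16 + 28 = 44 bp
Sorted largest to smallest: 44, 43, 30, 29, 10 bp.

44, 43, 30, 29, 10 bp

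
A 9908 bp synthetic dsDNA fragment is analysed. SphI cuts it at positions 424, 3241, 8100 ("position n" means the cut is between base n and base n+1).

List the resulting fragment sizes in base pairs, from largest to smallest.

Linear molecule, 3 cuts → 4 fragments:
  424 − 0 = 424 bp
  3241 − 424 = 2817 bp
  8100 − 3241 = 4859 bp
  9908 − 8100 = 1808 bp
Sorted largest to smallest: 4859, 2817, 1808, 424 bp.

4859, 2817, 1808, 424 bp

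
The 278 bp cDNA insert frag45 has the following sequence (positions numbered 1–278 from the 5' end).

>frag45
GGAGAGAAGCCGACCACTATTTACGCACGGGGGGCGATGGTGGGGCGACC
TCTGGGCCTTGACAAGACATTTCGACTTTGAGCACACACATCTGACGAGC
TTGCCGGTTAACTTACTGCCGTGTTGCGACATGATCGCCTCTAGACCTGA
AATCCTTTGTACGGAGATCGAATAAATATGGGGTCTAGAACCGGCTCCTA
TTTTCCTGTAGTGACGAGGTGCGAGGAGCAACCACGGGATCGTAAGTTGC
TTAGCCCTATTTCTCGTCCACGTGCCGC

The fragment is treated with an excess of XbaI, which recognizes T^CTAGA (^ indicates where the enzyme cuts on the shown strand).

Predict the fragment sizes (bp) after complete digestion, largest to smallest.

XbaI sites (TCTAGA) start at positions 140, 184.
XbaI cuts after the first base of each site, so after positions 140, 184.
Linear molecule, 2 cuts → 3 fragments:
  1–140 → 140 bp
  141–184 → 44 bp
  185–278 → 94 bp
Sorted largest to smallest: 140, 94, 44 bp.

140, 94, 44 bp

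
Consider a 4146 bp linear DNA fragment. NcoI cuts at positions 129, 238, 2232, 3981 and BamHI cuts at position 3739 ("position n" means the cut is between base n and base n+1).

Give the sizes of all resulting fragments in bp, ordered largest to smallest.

Combined cut positions (sorted): 129, 238, 2232, 3739, 3981.
Linear molecule, 5 cuts → 6 fragments:
  129 − 0 = 129 bp
  238 − 129 = 109 bp
  2232 − 238 = 1994 bp
  3739 − 2232 = 1507 bp
  3981 − 3739 = 242 bp
  4146 − 3981 = 165 bp
Sorted largest to smallest: 1994, 1507, 242, 165, 129, 109 bp.

1994, 1507, 242, 165, 129, 109 bp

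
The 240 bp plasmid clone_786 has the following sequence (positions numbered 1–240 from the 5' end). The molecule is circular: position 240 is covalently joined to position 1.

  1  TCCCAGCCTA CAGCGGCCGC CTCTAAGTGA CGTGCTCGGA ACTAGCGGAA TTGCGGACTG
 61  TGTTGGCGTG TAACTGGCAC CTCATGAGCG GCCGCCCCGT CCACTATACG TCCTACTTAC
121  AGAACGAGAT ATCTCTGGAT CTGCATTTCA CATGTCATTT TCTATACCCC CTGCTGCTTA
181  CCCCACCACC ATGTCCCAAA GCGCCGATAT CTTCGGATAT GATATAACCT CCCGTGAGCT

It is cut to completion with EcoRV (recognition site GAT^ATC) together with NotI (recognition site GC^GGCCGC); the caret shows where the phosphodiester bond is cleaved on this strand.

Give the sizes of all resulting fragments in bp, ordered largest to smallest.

78, 75, 46, 41 bp

EcoRV sites (GATATC) start at positions 128, 206.
EcoRV cuts after base 3 of each site, so after positions 130, 208.
NotI sites (GCGGCCGC) start at positions 13, 88.
NotI cuts after base 2 of each site, so after positions 14, 89.
Combined cut positions: 14, 89, 130, 208.
Circular molecule, 4 cuts → 4 fragments:
  15–89 → 75 bp
  90–130 → 41 bp
  131–208 → 78 bp
  209–240 then 1–14 → 32 + 14 = 46 bp
Sorted largest to smallest: 78, 75, 46, 41 bp.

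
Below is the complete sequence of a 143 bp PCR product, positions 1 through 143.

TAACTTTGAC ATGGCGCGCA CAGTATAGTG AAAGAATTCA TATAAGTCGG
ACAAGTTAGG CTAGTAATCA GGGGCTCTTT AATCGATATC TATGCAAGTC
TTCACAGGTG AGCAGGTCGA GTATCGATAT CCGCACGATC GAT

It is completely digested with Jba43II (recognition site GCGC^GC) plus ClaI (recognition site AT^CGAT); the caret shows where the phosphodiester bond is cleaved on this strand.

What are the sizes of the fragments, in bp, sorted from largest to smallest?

66, 41, 17, 15, 4 bp

The Jba43II site (GCGCGC) starts at position 14.
Jba43II cuts after base 4 of each site, so after position 17.
ClaI sites (ATCGAT) start at positions 82, 123, 138.
ClaI cuts after base 2 of each site, so after positions 83, 124, 139.
Combined cut positions: 17, 83, 124, 139.
Linear molecule, 4 cuts → 5 fragments:
  1–17 → 17 bp
  18–83 → 66 bp
  84–124 → 41 bp
  125–139 → 15 bp
  140–143 → 4 bp
Sorted largest to smallest: 66, 41, 17, 15, 4 bp.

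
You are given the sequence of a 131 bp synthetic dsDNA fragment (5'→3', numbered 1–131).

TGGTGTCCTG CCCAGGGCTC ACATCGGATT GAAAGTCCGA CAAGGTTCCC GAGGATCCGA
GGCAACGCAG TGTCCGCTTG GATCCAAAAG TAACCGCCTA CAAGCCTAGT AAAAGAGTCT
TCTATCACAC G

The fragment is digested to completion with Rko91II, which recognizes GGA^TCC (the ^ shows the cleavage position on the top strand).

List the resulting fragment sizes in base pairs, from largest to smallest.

Rko91II sites (GGATCC) start at positions 53, 80.
Rko91II cuts after base 3 of each site, so after positions 55, 82.
Linear molecule, 2 cuts → 3 fragments:
  1–55 → 55 bp
  56–82 → 27 bp
  83–131 → 49 bp
Sorted largest to smallest: 55, 49, 27 bp.

55, 49, 27 bp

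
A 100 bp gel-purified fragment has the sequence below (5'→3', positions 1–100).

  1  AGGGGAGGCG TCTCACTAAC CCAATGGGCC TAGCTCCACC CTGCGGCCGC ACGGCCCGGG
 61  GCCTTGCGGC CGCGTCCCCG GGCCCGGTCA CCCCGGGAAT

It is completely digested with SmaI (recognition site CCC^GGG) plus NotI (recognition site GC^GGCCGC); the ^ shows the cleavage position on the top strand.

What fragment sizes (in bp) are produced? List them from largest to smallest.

44, 15, 13, 12, 10, 6 bp

SmaI sites (CCCGGG) start at positions 55, 77, 92.
SmaI cuts after base 3 of each site, so after positions 57, 79, 94.
NotI sites (GCGGCCGC) start at positions 43, 66.
NotI cuts after base 2 of each site, so after positions 44, 67.
Combined cut positions: 44, 57, 67, 79, 94.
Linear molecule, 5 cuts → 6 fragments:
  1–44 → 44 bp
  45–57 → 13 bp
  58–67 → 10 bp
  68–79 → 12 bp
  80–94 → 15 bp
  95–100 → 6 bp
Sorted largest to smallest: 44, 15, 13, 12, 10, 6 bp.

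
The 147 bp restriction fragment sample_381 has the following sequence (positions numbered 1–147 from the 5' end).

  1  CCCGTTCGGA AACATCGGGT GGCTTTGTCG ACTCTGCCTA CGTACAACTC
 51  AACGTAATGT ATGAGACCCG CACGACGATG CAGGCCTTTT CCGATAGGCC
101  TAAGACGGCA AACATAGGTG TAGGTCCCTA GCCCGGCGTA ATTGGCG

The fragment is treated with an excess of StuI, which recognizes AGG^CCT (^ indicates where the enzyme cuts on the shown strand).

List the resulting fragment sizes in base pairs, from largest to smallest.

84, 49, 14 bp

StuI sites (AGGCCT) start at positions 82, 96.
StuI cuts after base 3 of each site, so after positions 84, 98.
Linear molecule, 2 cuts → 3 fragments:
  1–84 → 84 bp
  85–98 → 14 bp
  99–147 → 49 bp
Sorted largest to smallest: 84, 49, 14 bp.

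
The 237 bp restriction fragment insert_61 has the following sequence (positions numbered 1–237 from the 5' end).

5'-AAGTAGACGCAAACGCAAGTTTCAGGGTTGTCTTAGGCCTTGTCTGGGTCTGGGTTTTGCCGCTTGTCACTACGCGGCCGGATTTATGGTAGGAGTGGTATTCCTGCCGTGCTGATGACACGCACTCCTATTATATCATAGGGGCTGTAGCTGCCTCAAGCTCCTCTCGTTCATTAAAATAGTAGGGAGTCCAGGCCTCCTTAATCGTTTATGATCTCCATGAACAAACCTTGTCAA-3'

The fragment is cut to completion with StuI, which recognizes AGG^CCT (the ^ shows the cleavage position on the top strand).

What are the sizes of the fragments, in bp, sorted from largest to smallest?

158, 42, 37 bp

StuI sites (AGGCCT) start at positions 35, 193.
StuI cuts after base 3 of each site, so after positions 37, 195.
Linear molecule, 2 cuts → 3 fragments:
  1–37 → 37 bp
  38–195 → 158 bp
  196–237 → 42 bp
Sorted largest to smallest: 158, 42, 37 bp.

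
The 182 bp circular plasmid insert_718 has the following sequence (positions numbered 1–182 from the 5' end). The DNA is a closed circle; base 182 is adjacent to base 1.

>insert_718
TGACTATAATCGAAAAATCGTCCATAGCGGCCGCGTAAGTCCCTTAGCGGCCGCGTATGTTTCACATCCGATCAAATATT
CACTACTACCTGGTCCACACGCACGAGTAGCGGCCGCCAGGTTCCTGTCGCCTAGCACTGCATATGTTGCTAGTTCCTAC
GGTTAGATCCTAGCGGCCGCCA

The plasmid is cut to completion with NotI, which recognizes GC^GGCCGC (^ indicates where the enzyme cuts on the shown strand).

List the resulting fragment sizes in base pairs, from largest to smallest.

63, 63, 36, 20 bp

NotI sites (GCGGCCGC) start at positions 27, 47, 110, 173.
NotI cuts after base 2 of each site, so after positions 28, 48, 111, 174.
Circular molecule, 4 cuts → 4 fragments:
  29–48 → 20 bp
  49–111 → 63 bp
  112–174 → 63 bp
  175–182 then 1–28 → 8 + 28 = 36 bp
Sorted largest to smallest: 63, 63, 36, 20 bp.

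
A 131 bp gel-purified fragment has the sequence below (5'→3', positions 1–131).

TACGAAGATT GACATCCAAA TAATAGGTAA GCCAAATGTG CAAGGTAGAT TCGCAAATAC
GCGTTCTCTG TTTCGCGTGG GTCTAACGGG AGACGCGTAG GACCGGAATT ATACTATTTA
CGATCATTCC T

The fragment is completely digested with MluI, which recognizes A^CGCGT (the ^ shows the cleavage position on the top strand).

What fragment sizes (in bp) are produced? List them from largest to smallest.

59, 38, 34 bp

MluI sites (ACGCGT) start at positions 59, 93.
MluI cuts after the first base of each site, so after positions 59, 93.
Linear molecule, 2 cuts → 3 fragments:
  1–59 → 59 bp
  60–93 → 34 bp
  94–131 → 38 bp
Sorted largest to smallest: 59, 38, 34 bp.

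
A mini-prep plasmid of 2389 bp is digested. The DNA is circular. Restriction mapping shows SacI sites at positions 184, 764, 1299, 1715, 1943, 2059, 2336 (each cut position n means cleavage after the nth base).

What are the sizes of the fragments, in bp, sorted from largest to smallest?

Circular molecule, 7 cuts → 7 fragments:
  764 − 184 = 580 bp
  1299 − 764 = 535 bp
  1715 − 1299 = 416 bp
  1943 − 1715 = 228 bp
  2059 − 1943 = 116 bp
  2336 − 2059 = 277 bp
  wrap: 2389 − 2336 + 184 = 237 bp
Sorted largest to smallest: 580, 535, 416, 277, 237, 228, 116 bp.

580, 535, 416, 277, 237, 228, 116 bp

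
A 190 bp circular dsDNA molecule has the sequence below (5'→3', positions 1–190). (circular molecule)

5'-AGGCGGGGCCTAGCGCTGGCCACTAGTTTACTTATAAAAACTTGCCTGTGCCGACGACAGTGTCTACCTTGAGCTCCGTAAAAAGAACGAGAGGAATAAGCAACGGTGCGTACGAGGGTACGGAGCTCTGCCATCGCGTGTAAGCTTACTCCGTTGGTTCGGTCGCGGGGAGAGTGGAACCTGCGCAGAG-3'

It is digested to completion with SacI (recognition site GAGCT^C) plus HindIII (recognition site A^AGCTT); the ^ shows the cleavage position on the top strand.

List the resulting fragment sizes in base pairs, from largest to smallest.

123, 52, 15 bp

SacI sites (GAGCTC) start at positions 71, 123.
SacI cuts after base 5 of each site (before the last base), so after positions 75, 127.
The HindIII site (AAGCTT) starts at position 142.
HindIII cuts after the first base of each site, so after position 142.
Combined cut positions: 75, 127, 142.
Circular molecule, 3 cuts → 3 fragments:
  76–127 → 52 bp
  128–142 → 15 bp
  143–190 then 1–75 → 48 + 75 = 123 bp
Sorted largest to smallest: 123, 52, 15 bp.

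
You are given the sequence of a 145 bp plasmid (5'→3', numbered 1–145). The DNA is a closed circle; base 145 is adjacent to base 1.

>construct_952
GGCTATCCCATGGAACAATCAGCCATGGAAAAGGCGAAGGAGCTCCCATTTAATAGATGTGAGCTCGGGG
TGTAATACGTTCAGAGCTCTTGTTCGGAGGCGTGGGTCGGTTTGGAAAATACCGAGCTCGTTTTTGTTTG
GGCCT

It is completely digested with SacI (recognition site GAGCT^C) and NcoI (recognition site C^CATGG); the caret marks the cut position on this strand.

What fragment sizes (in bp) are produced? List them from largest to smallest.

SacI sites (GAGCTC) start at positions 40, 61, 84, 124.
SacI cuts after base 5 of each site (before the last base), so after positions 44, 65, 88, 128.
NcoI sites (CCATGG) start at positions 8, 23.
NcoI cuts after the first base of each site, so after positions 8, 23.
Combined cut positions: 8, 23, 44, 65, 88, 128.
Circular molecule, 6 cuts → 6 fragments:
  9–23 → 15 bp
  24–44 → 21 bp
  45–65 → 21 bp
  66–88 → 23 bp
  89–128 → 40 bp
  129–145 then 1–8 → 17 + 8 = 25 bp
Sorted largest to smallest: 40, 25, 23, 21, 21, 15 bp.

40, 25, 23, 21, 21, 15 bp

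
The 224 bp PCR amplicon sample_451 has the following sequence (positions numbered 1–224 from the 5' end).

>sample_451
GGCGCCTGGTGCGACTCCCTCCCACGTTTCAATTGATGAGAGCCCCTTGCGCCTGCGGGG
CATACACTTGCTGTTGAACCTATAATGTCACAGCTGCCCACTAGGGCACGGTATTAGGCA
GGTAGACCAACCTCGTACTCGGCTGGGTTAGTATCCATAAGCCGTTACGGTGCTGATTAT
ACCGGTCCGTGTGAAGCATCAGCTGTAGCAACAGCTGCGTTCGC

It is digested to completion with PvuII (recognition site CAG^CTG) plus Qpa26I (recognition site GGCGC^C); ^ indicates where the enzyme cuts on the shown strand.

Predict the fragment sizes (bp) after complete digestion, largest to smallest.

109, 88, 12, 10, 5 bp

PvuII sites (CAGCTG) start at positions 91, 200, 212.
PvuII cuts after base 3 of each site, so after positions 93, 202, 214.
The Qpa26I site (GGCGCC) starts at position 1.
Qpa26I cuts after base 5 of each site (before the last base), so after position 5.
Combined cut positions: 5, 93, 202, 214.
Linear molecule, 4 cuts → 5 fragments:
  1–5 → 5 bp
  6–93 → 88 bp
  94–202 → 109 bp
  203–214 → 12 bp
  215–224 → 10 bp
Sorted largest to smallest: 109, 88, 12, 10, 5 bp.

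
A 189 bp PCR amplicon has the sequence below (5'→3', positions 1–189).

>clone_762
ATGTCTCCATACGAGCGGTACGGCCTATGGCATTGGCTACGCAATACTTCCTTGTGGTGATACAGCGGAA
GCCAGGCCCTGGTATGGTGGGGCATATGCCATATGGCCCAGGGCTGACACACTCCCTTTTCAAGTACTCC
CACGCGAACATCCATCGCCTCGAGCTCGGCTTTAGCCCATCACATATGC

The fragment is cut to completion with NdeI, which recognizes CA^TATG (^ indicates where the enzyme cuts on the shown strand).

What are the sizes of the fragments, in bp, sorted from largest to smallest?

NdeI sites (CATATG) start at positions 93, 100, 183.
NdeI cuts after base 2 of each site, so after positions 94, 101, 184.
Linear molecule, 3 cuts → 4 fragments:
  1–94 → 94 bp
  95–101 → 7 bp
  102–184 → 83 bp
  185–189 → 5 bp
Sorted largest to smallest: 94, 83, 7, 5 bp.

94, 83, 7, 5 bp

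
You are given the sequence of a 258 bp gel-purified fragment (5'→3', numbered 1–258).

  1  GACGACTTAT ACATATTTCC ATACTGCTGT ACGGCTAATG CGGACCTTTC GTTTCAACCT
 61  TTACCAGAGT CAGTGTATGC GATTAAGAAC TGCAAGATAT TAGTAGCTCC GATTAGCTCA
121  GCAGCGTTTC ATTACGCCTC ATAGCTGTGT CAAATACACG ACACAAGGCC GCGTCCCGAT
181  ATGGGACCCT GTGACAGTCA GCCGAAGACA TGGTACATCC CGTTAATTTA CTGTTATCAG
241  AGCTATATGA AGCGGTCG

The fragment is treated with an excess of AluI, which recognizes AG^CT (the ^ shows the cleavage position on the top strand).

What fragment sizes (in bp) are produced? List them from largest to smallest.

106, 98, 28, 16, 10 bp

AluI sites (AGCT) start at positions 105, 115, 143, 241.
AluI cuts after base 2 of each site, so after positions 106, 116, 144, 242.
Linear molecule, 4 cuts → 5 fragments:
  1–106 → 106 bp
  107–116 → 10 bp
  117–144 → 28 bp
  145–242 → 98 bp
  243–258 → 16 bp
Sorted largest to smallest: 106, 98, 28, 16, 10 bp.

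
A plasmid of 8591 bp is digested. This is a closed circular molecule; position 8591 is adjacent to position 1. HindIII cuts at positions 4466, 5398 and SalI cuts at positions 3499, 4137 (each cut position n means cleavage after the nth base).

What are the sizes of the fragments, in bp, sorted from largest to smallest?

Combined cut positions (sorted): 3499, 4137, 4466, 5398.
Circular molecule, 4 cuts → 4 fragments:
  4137 − 3499 = 638 bp
  4466 − 4137 = 329 bp
  5398 − 4466 = 932 bp
  wrap: 8591 − 5398 + 3499 = 6692 bp
Sorted largest to smallest: 6692, 932, 638, 329 bp.

6692, 932, 638, 329 bp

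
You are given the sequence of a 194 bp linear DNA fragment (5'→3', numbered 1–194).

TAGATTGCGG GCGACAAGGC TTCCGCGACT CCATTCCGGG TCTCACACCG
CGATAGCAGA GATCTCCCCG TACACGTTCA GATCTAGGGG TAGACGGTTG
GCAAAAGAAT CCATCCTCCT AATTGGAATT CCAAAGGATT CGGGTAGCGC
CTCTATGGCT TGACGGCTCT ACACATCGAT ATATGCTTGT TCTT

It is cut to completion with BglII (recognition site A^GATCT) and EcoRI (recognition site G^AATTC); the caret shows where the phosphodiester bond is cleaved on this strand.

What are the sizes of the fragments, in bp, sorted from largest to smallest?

BglII sites (AGATCT) start at positions 60, 80.
BglII cuts after the first base of each site, so after positions 60, 80.
The EcoRI site (GAATTC) starts at position 126.
EcoRI cuts after the first base of each site, so after position 126.
Combined cut positions: 60, 80, 126.
Linear molecule, 3 cuts → 4 fragments:
  1–60 → 60 bp
  61–80 → 20 bp
  81–126 → 46 bp
  127–194 → 68 bp
Sorted largest to smallest: 68, 60, 46, 20 bp.

68, 60, 46, 20 bp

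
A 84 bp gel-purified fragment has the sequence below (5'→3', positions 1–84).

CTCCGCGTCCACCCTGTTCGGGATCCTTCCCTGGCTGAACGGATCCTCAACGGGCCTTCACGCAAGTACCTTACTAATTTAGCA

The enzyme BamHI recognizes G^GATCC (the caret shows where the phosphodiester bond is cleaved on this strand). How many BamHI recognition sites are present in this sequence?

2

GGATCC occurs starting at positions 21, 41.
BamHI cuts at 2 sites.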